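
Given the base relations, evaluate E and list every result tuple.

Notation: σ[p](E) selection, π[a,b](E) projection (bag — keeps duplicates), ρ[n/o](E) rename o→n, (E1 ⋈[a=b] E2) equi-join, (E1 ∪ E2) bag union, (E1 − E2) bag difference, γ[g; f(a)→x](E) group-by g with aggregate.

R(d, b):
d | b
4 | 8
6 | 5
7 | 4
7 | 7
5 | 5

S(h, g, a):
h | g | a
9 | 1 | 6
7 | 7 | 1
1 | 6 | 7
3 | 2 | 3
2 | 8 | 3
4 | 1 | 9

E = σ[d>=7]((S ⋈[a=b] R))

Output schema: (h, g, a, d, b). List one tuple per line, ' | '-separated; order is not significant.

Per-node cardinality:
  S → 6
  R → 5
  (S ⋈[a=b] R) → 1
  σ[d>=7]((S ⋈[a=b] R)) → 1

== RESULT ==
h | g | a | d | b
1 | 6 | 7 | 7 | 7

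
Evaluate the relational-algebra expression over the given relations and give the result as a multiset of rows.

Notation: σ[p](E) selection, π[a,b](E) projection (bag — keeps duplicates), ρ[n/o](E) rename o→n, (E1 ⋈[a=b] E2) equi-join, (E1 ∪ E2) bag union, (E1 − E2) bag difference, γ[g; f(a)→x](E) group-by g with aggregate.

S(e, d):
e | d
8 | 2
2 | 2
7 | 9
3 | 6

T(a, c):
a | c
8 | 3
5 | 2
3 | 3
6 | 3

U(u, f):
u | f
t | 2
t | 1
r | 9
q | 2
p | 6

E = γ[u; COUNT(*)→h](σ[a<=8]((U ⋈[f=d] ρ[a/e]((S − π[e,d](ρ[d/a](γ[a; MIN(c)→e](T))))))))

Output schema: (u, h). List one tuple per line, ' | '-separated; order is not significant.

Row counts bottom-up:
  U → 5
  S → 4
  T → 4
  γ[a; MIN(c)→e](T) → 4
  ρ[d/a](γ[a; MIN(c)→e](T)) → 4
  π[e,d](ρ[d/a](γ[a; MIN(c)→e](T))) → 4
  (S − π[e,d](ρ[d/a](γ[a; MIN(c)→e](T)))) → 3
  ρ[a/e]((S − π[e,d](ρ[d/a](γ[a; MIN(c)→e](T))))) → 3
  (U ⋈[f=d] ρ[a/e]((S − π[e,d](ρ[d/a](γ[a; MIN(c)→e](T)))))) → 5
  σ[a<=8]((U ⋈[f=d] ρ[a/e]((S − π[e,d](ρ[d/a](γ[a; MIN(c)→e](T))))))) → 5
  γ[u; COUNT(*)→h](σ[a<=8]((U ⋈[f=d] ρ[a/e]((S − π[e,d](ρ[d/a](γ[a; MIN(c)→e](T)))))))) → 3

== RESULT ==
u | h
q | 2
r | 1
t | 2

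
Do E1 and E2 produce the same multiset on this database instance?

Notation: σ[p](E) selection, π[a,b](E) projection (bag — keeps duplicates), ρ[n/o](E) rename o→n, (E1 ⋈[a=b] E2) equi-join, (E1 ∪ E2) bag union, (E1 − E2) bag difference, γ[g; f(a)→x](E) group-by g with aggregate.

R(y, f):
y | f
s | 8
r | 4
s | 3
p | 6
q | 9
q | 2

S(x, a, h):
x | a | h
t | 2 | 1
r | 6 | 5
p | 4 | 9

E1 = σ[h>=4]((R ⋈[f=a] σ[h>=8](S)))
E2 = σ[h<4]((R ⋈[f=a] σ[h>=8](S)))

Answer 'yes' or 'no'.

E1 row counts bottom-up:
  R → 6
  S → 3
  σ[h>=8](S) → 1
  (R ⋈[f=a] σ[h>=8](S)) → 1
  σ[h>=4]((R ⋈[f=a] σ[h>=8](S))) → 1
E2 row counts bottom-up:
  R → 6
  S → 3
  σ[h>=8](S) → 1
  (R ⋈[f=a] σ[h>=8](S)) → 1
  σ[h<4]((R ⋈[f=a] σ[h>=8](S))) → 0

E1 result:
y | f | x | a | h
r | 4 | p | 4 | 9
E2 result:
y | f | x | a | h
(0 rows)
Witness: ('r', 4, 'p', 4, 9) appears 1× in E1 but 0× in E2.

no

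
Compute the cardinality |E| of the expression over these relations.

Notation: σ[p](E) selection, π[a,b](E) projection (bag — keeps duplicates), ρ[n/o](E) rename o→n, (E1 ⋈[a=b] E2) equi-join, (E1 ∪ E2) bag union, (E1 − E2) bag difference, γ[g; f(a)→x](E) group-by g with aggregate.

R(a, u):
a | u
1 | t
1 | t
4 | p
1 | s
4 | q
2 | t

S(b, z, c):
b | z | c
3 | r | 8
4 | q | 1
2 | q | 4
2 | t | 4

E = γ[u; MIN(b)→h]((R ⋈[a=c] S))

Stepwise |·|:
  R → 6
  S → 4
  (R ⋈[a=c] S) → 7
  γ[u; MIN(b)→h]((R ⋈[a=c] S)) → 4

|E| = 4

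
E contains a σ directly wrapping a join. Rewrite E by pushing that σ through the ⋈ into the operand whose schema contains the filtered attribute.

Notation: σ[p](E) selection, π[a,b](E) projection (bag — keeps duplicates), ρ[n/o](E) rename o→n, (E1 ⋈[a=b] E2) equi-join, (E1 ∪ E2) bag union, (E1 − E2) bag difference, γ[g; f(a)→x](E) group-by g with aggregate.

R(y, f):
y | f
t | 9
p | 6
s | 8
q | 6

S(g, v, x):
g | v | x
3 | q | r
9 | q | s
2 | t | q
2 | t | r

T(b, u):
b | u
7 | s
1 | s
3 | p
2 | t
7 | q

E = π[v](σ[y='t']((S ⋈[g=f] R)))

σ filters on y, owned by the right side.
E' = π[v]((S ⋈[g=f] σ[y='t'](R)))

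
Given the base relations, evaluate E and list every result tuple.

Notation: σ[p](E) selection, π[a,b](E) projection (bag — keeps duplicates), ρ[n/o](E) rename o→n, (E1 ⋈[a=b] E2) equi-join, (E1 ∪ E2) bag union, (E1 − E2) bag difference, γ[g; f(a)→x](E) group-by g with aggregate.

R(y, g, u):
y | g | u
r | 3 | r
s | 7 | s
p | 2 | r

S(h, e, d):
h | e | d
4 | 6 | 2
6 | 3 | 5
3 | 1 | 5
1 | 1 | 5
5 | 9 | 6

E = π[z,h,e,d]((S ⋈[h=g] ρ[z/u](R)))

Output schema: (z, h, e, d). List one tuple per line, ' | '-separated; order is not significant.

Per-node cardinality:
  S → 5
  R → 3
  ρ[z/u](R) → 3
  (S ⋈[h=g] ρ[z/u](R)) → 1
  π[z,h,e,d]((S ⋈[h=g] ρ[z/u](R))) → 1

== RESULT ==
z | h | e | d
r | 3 | 1 | 5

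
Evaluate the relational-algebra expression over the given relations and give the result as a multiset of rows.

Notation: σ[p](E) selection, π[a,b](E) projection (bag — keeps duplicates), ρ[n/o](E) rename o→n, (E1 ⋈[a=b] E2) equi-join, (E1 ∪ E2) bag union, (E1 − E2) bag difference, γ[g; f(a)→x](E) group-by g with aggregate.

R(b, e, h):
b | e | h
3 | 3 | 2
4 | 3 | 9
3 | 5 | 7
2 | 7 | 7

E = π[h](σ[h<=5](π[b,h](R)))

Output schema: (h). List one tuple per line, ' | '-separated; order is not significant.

Row counts bottom-up:
  R → 4
  π[b,h](R) → 4
  σ[h<=5](π[b,h](R)) → 1
  π[h](σ[h<=5](π[b,h](R))) → 1

== RESULT ==
h
2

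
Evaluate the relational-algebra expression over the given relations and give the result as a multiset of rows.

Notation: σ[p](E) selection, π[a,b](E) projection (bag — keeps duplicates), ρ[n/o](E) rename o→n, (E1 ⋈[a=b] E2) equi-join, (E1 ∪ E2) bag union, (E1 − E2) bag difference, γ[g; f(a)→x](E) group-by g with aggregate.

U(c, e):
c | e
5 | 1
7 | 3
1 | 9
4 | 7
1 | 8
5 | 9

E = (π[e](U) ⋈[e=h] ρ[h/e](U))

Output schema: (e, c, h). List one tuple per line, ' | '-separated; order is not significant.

Per-node cardinality:
  U → 6
  π[e](U) → 6
  U → 6
  ρ[h/e](U) → 6
  (π[e](U) ⋈[e=h] ρ[h/e](U)) → 8

== RESULT ==
e | c | h
1 | 5 | 1
3 | 7 | 3
7 | 4 | 7
8 | 1 | 8
9 | 1 | 9
9 | 1 | 9
9 | 5 | 9
9 | 5 | 9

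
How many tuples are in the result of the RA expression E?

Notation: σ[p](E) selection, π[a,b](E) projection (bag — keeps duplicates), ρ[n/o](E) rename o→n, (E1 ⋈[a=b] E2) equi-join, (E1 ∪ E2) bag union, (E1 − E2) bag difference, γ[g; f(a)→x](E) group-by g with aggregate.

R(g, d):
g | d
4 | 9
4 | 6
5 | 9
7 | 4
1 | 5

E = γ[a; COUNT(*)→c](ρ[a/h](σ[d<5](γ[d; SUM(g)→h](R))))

Row counts bottom-up:
  R → 5
  γ[d; SUM(g)→h](R) → 4
  σ[d<5](γ[d; SUM(g)→h](R)) → 1
  ρ[a/h](σ[d<5](γ[d; SUM(g)→h](R))) → 1
  γ[a; COUNT(*)→c](ρ[a/h](σ[d<5](γ[d; SUM(g)→h](R)))) → 1

|E| = 1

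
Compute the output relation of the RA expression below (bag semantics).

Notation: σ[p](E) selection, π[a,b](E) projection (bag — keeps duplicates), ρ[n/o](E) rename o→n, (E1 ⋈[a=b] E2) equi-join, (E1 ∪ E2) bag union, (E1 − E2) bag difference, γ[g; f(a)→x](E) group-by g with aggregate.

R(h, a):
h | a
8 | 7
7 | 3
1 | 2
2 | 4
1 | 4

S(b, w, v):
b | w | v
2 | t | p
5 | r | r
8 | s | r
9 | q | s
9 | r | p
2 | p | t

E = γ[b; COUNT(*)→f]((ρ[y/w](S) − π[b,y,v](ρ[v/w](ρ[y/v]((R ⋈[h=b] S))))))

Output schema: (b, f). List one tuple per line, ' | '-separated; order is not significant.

Stepwise |·|:
  S → 6
  ρ[y/w](S) → 6
  R → 5
  S → 6
  (R ⋈[h=b] S) → 3
  ρ[y/v]((R ⋈[h=b] S)) → 3
  ρ[v/w](ρ[y/v]((R ⋈[h=b] S))) → 3
  π[b,y,v](ρ[v/w](ρ[y/v]((R ⋈[h=b] S)))) → 3
  (ρ[y/w](S) − π[b,y,v](ρ[v/w](ρ[y/v]((R ⋈[h=b] S))))) → 4
  γ[b; COUNT(*)→f]((ρ[y/w](S) − π[b,y,v](ρ[v/w](ρ[y/v]((R ⋈[h=b] S)))))) → 3

== RESULT ==
b | f
5 | 1
8 | 1
9 | 2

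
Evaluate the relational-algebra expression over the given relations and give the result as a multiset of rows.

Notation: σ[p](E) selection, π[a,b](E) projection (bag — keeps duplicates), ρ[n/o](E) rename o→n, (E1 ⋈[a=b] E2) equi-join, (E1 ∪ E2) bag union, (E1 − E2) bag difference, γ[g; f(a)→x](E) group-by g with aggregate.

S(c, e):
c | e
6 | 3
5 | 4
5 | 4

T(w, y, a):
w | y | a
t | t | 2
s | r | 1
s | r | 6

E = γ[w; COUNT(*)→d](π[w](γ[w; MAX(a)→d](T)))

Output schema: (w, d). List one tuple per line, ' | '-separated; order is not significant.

Stepwise |·|:
  T → 3
  γ[w; MAX(a)→d](T) → 2
  π[w](γ[w; MAX(a)→d](T)) → 2
  γ[w; COUNT(*)→d](π[w](γ[w; MAX(a)→d](T))) → 2

== RESULT ==
w | d
s | 1
t | 1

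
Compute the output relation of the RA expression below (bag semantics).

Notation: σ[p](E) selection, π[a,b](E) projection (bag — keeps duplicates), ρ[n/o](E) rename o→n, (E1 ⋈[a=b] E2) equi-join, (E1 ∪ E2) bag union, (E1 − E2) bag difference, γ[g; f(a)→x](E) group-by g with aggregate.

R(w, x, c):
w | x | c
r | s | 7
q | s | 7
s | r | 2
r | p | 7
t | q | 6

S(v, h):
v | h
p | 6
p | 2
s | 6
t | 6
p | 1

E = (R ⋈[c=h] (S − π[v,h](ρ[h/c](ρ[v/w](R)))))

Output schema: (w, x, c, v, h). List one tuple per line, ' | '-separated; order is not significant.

Subexpression sizes:
  R → 5
  S → 5
  R → 5
  ρ[v/w](R) → 5
  ρ[h/c](ρ[v/w](R)) → 5
  π[v,h](ρ[h/c](ρ[v/w](R))) → 5
  (S − π[v,h](ρ[h/c](ρ[v/w](R)))) → 4
  (R ⋈[c=h] (S − π[v,h](ρ[h/c](ρ[v/w](R))))) → 3

== RESULT ==
w | x | c | v | h
s | r | 2 | p | 2
t | q | 6 | p | 6
t | q | 6 | s | 6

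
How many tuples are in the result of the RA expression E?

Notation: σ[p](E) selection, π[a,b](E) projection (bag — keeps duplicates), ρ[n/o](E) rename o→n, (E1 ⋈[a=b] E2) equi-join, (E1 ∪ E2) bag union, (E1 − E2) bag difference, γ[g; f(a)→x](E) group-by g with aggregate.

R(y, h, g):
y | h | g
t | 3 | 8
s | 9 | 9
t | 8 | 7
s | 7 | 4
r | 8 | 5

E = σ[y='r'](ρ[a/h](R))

Row counts bottom-up:
  R → 5
  ρ[a/h](R) → 5
  σ[y='r'](ρ[a/h](R)) → 1

|E| = 1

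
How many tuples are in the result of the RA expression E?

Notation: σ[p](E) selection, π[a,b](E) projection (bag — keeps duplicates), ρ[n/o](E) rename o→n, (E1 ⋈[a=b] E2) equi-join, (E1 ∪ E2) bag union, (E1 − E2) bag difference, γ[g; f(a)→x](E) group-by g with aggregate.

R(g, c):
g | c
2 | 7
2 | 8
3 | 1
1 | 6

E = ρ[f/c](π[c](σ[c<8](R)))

Stepwise |·|:
  R → 4
  σ[c<8](R) → 3
  π[c](σ[c<8](R)) → 3
  ρ[f/c](π[c](σ[c<8](R))) → 3

|E| = 3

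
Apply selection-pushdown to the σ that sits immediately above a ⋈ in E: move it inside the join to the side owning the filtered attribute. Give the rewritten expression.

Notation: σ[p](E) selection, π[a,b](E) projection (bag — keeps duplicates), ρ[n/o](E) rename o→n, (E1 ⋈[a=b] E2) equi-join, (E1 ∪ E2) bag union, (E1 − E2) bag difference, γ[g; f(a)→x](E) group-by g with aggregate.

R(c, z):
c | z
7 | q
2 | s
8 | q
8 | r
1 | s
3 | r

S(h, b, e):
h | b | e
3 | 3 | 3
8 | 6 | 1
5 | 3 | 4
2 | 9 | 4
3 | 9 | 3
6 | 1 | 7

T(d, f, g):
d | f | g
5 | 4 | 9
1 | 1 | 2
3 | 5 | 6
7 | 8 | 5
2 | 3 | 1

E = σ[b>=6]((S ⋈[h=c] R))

σ filters on b, owned by the left side.
E' = (σ[b>=6](S) ⋈[h=c] R)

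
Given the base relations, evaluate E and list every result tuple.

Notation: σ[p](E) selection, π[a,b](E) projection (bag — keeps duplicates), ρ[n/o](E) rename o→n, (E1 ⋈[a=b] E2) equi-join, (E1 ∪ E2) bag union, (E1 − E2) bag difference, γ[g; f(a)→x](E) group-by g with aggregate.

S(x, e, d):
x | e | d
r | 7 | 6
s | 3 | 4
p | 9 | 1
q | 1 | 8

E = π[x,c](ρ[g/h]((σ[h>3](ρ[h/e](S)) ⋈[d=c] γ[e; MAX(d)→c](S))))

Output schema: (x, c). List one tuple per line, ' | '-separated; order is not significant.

Row counts bottom-up:
  S → 4
  ρ[h/e](S) → 4
  σ[h>3](ρ[h/e](S)) → 2
  S → 4
  γ[e; MAX(d)→c](S) → 4
  (σ[h>3](ρ[h/e](S)) ⋈[d=c] γ[e; MAX(d)→c](S)) → 2
  ρ[g/h]((σ[h>3](ρ[h/e](S)) ⋈[d=c] γ[e; MAX(d)→c](S))) → 2
  π[x,c](ρ[g/h]((σ[h>3](ρ[h/e](S)) ⋈[d=c] γ[e; MAX(d)→c](S)))) → 2

== RESULT ==
x | c
p | 1
r | 6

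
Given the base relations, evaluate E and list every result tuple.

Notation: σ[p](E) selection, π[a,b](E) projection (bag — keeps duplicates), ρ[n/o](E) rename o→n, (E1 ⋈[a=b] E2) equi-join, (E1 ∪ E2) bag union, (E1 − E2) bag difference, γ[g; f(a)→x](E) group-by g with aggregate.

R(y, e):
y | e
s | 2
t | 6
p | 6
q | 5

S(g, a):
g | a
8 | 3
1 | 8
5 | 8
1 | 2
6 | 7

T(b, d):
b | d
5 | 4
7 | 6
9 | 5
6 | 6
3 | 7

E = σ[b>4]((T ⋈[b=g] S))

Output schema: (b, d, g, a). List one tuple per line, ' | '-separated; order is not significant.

Stepwise |·|:
  T → 5
  S → 5
  (T ⋈[b=g] S) → 2
  σ[b>4]((T ⋈[b=g] S)) → 2

== RESULT ==
b | d | g | a
5 | 4 | 5 | 8
6 | 6 | 6 | 7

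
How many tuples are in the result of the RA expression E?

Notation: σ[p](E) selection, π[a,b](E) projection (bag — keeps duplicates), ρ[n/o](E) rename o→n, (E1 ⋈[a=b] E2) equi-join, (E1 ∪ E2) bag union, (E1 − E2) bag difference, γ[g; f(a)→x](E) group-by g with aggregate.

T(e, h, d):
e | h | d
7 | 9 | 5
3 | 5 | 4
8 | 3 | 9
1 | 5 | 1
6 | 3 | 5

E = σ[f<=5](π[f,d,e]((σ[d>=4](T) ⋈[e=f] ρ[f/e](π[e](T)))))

Per-node cardinality:
  T → 5
  σ[d>=4](T) → 4
  T → 5
  π[e](T) → 5
  ρ[f/e](π[e](T)) → 5
  (σ[d>=4](T) ⋈[e=f] ρ[f/e](π[e](T))) → 4
  π[f,d,e]((σ[d>=4](T) ⋈[e=f] ρ[f/e](π[e](T)))) → 4
  σ[f<=5](π[f,d,e]((σ[d>=4](T) ⋈[e=f] ρ[f/e](π[e](T))))) → 1

|E| = 1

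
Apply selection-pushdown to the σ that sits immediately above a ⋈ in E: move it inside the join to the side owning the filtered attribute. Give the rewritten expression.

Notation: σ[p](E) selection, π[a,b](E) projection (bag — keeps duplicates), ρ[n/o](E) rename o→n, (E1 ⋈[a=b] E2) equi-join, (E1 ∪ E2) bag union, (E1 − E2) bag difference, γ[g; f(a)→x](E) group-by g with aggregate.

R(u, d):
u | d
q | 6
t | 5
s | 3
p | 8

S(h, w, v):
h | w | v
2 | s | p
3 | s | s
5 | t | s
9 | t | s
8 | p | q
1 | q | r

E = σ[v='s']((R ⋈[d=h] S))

σ filters on v, owned by the right side.
E' = (R ⋈[d=h] σ[v='s'](S))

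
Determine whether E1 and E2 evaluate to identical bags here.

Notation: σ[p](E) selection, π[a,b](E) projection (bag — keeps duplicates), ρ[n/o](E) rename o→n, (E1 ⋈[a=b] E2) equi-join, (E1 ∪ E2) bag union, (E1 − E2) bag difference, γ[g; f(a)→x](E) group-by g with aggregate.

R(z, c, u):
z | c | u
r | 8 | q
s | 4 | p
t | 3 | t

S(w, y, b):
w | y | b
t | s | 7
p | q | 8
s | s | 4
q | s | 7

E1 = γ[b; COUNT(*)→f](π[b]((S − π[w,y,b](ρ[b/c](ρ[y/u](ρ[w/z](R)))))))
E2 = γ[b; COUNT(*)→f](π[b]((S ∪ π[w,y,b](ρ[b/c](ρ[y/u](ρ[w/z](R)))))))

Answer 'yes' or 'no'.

E1 stepwise |·|:
  S → 4
  R → 3
  ρ[w/z](R) → 3
  ρ[y/u](ρ[w/z](R)) → 3
  ρ[b/c](ρ[y/u](ρ[w/z](R))) → 3
  π[w,y,b](ρ[b/c](ρ[y/u](ρ[w/z](R)))) → 3
  (S − π[w,y,b](ρ[b/c](ρ[y/u](ρ[w/z](R))))) → 4
  π[b]((S − π[w,y,b](ρ[b/c](ρ[y/u](ρ[w/z](R)))))) → 4
  γ[b; COUNT(*)→f](π[b]((S − π[w,y,b](ρ[b/c](ρ[y/u](ρ[w/z](R))))))) → 3
E2 stepwise |·|:
  S → 4
  R → 3
  ρ[w/z](R) → 3
  ρ[y/u](ρ[w/z](R)) → 3
  ρ[b/c](ρ[y/u](ρ[w/z](R))) → 3
  π[w,y,b](ρ[b/c](ρ[y/u](ρ[w/z](R)))) → 3
  (S ∪ π[w,y,b](ρ[b/c](ρ[y/u](ρ[w/z](R))))) → 7
  π[b]((S ∪ π[w,y,b](ρ[b/c](ρ[y/u](ρ[w/z](R)))))) → 7
  γ[b; COUNT(*)→f](π[b]((S ∪ π[w,y,b](ρ[b/c](ρ[y/u](ρ[w/z](R))))))) → 4

E1 result:
b | f
4 | 1
7 | 2
8 | 1
E2 result:
b | f
3 | 1
4 | 2
7 | 2
8 | 2
Witness: (8, 1) appears 1× in E1 but 0× in E2.

no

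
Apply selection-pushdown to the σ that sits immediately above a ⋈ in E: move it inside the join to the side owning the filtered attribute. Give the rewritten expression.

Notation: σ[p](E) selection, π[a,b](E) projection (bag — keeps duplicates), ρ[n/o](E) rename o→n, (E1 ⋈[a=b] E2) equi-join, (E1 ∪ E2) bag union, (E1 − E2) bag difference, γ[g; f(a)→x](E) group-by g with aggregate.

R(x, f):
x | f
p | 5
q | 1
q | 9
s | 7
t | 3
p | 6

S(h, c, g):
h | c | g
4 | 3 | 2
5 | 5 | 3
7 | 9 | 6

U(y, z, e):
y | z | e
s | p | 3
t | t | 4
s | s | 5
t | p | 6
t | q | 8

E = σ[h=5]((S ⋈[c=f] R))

σ filters on h, owned by the left side.
E' = (σ[h=5](S) ⋈[c=f] R)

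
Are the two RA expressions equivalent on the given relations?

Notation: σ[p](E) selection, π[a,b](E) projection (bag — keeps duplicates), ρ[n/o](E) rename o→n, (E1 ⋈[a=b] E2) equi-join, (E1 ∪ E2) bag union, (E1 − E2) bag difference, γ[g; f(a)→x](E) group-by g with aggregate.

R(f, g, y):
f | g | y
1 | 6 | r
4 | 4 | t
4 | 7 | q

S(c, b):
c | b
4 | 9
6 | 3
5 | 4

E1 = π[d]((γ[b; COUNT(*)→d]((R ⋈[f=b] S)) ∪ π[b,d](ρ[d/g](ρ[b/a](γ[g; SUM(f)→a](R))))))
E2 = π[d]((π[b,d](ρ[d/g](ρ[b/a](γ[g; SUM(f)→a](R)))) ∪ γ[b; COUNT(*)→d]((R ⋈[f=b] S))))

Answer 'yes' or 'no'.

E1 stepwise |·|:
  R → 3
  S → 3
  (R ⋈[f=b] S) → 2
  γ[b; COUNT(*)→d]((R ⋈[f=b] S)) → 1
  R → 3
  γ[g; SUM(f)→a](R) → 3
  ρ[b/a](γ[g; SUM(f)→a](R)) → 3
  ρ[d/g](ρ[b/a](γ[g; SUM(f)→a](R))) → 3
  π[b,d](ρ[d/g](ρ[b/a](γ[g; SUM(f)→a](R)))) → 3
  (γ[b; COUNT(*)→d]((R ⋈[f=b] S)) ∪ π[b,d](ρ[d/g](ρ[b/a](γ[g; SUM(f)→a](R))))) → 4
  π[d]((γ[b; COUNT(*)→d]((R ⋈[f=b] S)) ∪ π[b,d](ρ[d/g](ρ[b/a](γ[g; SUM(f)→a](R)))))) → 4
E2 stepwise |·|:
  R → 3
  γ[g; SUM(f)→a](R) → 3
  ρ[b/a](γ[g; SUM(f)→a](R)) → 3
  ρ[d/g](ρ[b/a](γ[g; SUM(f)→a](R))) → 3
  π[b,d](ρ[d/g](ρ[b/a](γ[g; SUM(f)→a](R)))) → 3
  R → 3
  S → 3
  (R ⋈[f=b] S) → 2
  γ[b; COUNT(*)→d]((R ⋈[f=b] S)) → 1
  (π[b,d](ρ[d/g](ρ[b/a](γ[g; SUM(f)→a](R)))) ∪ γ[b; COUNT(*)→d]((R ⋈[f=b] S))) → 4
  π[d]((π[b,d](ρ[d/g](ρ[b/a](γ[g; SUM(f)→a](R)))) ∪ γ[b; COUNT(*)→d]((R ⋈[f=b] S)))) → 4

E1 and E2 produce the same multiset:
d
2
4
6
7

yes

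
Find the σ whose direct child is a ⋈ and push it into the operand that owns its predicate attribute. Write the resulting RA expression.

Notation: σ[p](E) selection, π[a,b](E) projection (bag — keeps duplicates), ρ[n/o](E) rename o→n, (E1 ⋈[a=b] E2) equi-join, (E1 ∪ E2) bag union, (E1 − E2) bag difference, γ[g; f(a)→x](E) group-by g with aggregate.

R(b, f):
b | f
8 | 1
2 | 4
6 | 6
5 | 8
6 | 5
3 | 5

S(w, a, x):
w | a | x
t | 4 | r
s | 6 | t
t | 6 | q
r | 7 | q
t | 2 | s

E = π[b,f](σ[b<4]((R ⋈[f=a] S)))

σ filters on b, owned by the left side.
E' = π[b,f]((σ[b<4](R) ⋈[f=a] S))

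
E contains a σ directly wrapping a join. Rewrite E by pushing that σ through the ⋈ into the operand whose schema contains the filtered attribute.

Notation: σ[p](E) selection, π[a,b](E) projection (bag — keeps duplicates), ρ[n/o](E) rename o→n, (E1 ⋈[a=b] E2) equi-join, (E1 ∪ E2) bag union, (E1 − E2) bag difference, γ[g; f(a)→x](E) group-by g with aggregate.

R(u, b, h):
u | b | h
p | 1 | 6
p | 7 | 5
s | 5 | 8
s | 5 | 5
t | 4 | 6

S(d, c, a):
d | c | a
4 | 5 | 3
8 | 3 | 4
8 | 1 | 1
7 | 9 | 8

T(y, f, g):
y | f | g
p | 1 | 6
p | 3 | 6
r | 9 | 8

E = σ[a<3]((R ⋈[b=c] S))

σ filters on a, owned by the right side.
E' = (R ⋈[b=c] σ[a<3](S))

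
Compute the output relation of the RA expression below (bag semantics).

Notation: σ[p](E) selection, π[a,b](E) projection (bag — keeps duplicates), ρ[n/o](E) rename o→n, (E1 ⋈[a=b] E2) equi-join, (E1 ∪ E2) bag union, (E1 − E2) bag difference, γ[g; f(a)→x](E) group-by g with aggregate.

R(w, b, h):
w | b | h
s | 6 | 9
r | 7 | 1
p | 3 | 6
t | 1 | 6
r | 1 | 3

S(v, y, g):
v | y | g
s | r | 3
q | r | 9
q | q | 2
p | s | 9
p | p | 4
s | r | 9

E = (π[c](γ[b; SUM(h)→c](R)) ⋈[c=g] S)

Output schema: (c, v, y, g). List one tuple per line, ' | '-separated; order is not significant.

Subexpression sizes:
  R → 5
  γ[b; SUM(h)→c](R) → 4
  π[c](γ[b; SUM(h)→c](R)) → 4
  S → 6
  (π[c](γ[b; SUM(h)→c](R)) ⋈[c=g] S) → 6

== RESULT ==
c | v | y | g
9 | p | s | 9
9 | p | s | 9
9 | q | r | 9
9 | q | r | 9
9 | s | r | 9
9 | s | r | 9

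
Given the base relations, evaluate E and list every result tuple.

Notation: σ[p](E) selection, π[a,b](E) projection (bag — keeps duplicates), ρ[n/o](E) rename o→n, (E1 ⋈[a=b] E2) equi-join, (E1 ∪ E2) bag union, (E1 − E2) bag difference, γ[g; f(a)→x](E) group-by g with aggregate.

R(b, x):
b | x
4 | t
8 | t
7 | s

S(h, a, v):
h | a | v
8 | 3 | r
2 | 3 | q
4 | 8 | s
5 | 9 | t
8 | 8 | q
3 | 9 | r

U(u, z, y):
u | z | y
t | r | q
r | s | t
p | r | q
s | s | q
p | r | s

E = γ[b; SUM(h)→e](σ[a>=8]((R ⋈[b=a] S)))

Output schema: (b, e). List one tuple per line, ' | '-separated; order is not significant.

Subexpression sizes:
  R → 3
  S → 6
  (R ⋈[b=a] S) → 2
  σ[a>=8]((R ⋈[b=a] S)) → 2
  γ[b; SUM(h)→e](σ[a>=8]((R ⋈[b=a] S))) → 1

== RESULT ==
b | e
8 | 12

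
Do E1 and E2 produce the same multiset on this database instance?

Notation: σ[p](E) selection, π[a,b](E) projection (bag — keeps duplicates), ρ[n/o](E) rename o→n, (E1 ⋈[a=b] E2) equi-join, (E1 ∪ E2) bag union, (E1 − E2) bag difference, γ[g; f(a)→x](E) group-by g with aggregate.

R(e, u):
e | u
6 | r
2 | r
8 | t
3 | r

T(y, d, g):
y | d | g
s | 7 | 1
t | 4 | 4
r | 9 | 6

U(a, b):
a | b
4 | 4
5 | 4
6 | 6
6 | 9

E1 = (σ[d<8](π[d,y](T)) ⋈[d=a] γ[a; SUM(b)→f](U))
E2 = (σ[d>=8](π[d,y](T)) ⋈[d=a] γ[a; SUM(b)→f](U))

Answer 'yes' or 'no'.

E1 per-node cardinality:
  T → 3
  π[d,y](T) → 3
  σ[d<8](π[d,y](T)) → 2
  U → 4
  γ[a; SUM(b)→f](U) → 3
  (σ[d<8](π[d,y](T)) ⋈[d=a] γ[a; SUM(b)→f](U)) → 1
E2 per-node cardinality:
  T → 3
  π[d,y](T) → 3
  σ[d>=8](π[d,y](T)) → 1
  U → 4
  γ[a; SUM(b)→f](U) → 3
  (σ[d>=8](π[d,y](T)) ⋈[d=a] γ[a; SUM(b)→f](U)) → 0

E1 result:
d | y | a | f
4 | t | 4 | 4
E2 result:
d | y | a | f
(0 rows)
Witness: (4, 't', 4, 4) appears 1× in E1 but 0× in E2.

no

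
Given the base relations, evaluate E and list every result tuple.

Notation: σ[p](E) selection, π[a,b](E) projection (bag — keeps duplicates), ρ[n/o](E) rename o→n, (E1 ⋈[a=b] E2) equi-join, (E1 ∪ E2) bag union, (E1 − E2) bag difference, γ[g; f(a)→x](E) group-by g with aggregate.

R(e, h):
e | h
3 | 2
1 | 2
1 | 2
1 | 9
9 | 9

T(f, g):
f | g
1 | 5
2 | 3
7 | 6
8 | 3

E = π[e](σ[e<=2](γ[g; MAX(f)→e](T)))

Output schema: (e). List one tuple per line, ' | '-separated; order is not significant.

Stepwise |·|:
  T → 4
  γ[g; MAX(f)→e](T) → 3
  σ[e<=2](γ[g; MAX(f)→e](T)) → 1
  π[e](σ[e<=2](γ[g; MAX(f)→e](T))) → 1

== RESULT ==
e
1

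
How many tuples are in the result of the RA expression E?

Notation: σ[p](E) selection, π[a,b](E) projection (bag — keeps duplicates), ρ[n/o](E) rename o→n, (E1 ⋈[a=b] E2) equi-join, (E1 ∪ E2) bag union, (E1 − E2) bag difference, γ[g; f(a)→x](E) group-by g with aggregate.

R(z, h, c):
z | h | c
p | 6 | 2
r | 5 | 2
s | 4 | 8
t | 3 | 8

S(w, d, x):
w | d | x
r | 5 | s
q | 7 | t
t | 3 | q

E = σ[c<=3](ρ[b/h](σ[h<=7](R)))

Per-node cardinality:
  R → 4
  σ[h<=7](R) → 4
  ρ[b/h](σ[h<=7](R)) → 4
  σ[c<=3](ρ[b/h](σ[h<=7](R))) → 2

|E| = 2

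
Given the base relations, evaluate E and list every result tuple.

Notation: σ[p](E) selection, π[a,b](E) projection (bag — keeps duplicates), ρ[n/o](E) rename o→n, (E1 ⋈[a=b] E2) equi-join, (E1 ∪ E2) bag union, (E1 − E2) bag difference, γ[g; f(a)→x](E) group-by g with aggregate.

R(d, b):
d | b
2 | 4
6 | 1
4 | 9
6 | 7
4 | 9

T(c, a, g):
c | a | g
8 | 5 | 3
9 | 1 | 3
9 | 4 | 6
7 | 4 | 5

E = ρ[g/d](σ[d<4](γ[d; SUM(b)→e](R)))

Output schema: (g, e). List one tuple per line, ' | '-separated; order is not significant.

Subexpression sizes:
  R → 5
  γ[d; SUM(b)→e](R) → 3
  σ[d<4](γ[d; SUM(b)→e](R)) → 1
  ρ[g/d](σ[d<4](γ[d; SUM(b)→e](R))) → 1

== RESULT ==
g | e
2 | 4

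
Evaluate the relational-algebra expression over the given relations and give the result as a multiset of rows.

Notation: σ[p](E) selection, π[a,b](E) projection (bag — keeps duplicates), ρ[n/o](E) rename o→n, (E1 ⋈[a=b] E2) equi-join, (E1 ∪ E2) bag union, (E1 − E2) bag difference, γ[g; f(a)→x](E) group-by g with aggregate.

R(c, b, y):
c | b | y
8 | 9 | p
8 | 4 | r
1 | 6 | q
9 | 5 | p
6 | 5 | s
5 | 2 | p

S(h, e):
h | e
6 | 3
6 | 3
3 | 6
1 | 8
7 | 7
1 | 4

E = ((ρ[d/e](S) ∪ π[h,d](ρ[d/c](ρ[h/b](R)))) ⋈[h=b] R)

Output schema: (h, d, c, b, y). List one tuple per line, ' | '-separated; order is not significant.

Subexpression sizes:
  S → 6
  ρ[d/e](S) → 6
  R → 6
  ρ[h/b](R) → 6
  ρ[d/c](ρ[h/b](R)) → 6
  π[h,d](ρ[d/c](ρ[h/b](R))) → 6
  (ρ[d/e](S) ∪ π[h,d](ρ[d/c](ρ[h/b](R)))) → 12
  R → 6
  ((ρ[d/e](S) ∪ π[h,d](ρ[d/c](ρ[h/b](R)))) ⋈[h=b] R) → 10

== RESULT ==
h | d | c | b | y
2 | 5 | 5 | 2 | p
4 | 8 | 8 | 4 | r
5 | 6 | 6 | 5 | s
5 | 6 | 9 | 5 | p
5 | 9 | 6 | 5 | s
5 | 9 | 9 | 5 | p
6 | 1 | 1 | 6 | q
6 | 3 | 1 | 6 | q
6 | 3 | 1 | 6 | q
9 | 8 | 8 | 9 | p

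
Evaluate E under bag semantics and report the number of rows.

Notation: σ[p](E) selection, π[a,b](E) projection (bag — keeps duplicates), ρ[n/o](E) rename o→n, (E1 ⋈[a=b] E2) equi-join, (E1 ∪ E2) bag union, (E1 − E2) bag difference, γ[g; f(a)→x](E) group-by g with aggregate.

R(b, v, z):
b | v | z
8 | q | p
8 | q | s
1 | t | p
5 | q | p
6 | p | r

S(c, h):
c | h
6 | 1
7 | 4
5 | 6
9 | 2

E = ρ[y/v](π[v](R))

Subexpression sizes:
  R → 5
  π[v](R) → 5
  ρ[y/v](π[v](R)) → 5

|E| = 5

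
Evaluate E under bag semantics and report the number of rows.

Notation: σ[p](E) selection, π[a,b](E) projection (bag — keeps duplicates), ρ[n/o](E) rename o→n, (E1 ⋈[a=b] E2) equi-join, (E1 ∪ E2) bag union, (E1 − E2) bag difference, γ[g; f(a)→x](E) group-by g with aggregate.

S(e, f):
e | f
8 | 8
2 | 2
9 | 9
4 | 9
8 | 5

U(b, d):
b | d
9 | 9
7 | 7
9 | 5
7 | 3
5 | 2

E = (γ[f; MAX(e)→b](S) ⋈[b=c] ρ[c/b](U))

Subexpression sizes:
  S → 5
  γ[f; MAX(e)→b](S) → 4
  U → 5
  ρ[c/b](U) → 5
  (γ[f; MAX(e)→b](S) ⋈[b=c] ρ[c/b](U)) → 2

|E| = 2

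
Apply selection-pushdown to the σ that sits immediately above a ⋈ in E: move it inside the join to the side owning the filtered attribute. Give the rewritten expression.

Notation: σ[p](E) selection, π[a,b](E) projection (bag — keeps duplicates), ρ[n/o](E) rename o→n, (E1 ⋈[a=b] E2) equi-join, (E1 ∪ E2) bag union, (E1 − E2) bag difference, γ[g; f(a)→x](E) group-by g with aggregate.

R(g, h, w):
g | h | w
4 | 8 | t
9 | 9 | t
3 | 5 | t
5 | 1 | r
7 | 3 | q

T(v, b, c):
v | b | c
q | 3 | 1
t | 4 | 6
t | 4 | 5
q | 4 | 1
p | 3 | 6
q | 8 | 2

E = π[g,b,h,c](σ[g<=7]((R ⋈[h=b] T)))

σ filters on g, owned by the left side.
E' = π[g,b,h,c]((σ[g<=7](R) ⋈[h=b] T))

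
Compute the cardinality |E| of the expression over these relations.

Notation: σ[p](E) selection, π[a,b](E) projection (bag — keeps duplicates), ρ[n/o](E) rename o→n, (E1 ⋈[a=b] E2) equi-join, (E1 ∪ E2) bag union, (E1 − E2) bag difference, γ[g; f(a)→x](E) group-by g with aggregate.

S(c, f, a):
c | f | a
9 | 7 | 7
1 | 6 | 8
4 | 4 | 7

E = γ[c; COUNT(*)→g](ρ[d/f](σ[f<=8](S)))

Row counts bottom-up:
  S → 3
  σ[f<=8](S) → 3
  ρ[d/f](σ[f<=8](S)) → 3
  γ[c; COUNT(*)→g](ρ[d/f](σ[f<=8](S))) → 3

|E| = 3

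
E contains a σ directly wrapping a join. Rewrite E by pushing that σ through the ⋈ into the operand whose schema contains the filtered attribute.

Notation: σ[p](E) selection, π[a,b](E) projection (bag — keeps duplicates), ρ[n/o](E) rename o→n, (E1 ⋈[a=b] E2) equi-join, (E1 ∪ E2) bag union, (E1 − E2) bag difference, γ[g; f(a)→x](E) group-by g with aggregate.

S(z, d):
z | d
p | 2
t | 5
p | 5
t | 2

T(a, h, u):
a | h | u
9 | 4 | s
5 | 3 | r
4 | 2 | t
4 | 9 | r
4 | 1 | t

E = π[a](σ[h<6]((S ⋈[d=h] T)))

σ filters on h, owned by the right side.
E' = π[a]((S ⋈[d=h] σ[h<6](T)))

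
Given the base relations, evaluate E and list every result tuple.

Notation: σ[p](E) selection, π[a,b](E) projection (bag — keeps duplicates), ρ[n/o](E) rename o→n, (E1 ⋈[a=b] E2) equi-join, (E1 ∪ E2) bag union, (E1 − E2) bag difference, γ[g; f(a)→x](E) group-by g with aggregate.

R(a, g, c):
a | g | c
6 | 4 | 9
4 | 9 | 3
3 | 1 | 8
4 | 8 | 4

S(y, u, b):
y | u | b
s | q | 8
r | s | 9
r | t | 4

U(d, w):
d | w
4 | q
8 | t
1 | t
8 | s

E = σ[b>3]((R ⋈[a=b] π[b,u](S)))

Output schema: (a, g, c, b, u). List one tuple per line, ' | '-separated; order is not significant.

Row counts bottom-up:
  R → 4
  S → 3
  π[b,u](S) → 3
  (R ⋈[a=b] π[b,u](S)) → 2
  σ[b>3]((R ⋈[a=b] π[b,u](S))) → 2

== RESULT ==
a | g | c | b | u
4 | 8 | 4 | 4 | t
4 | 9 | 3 | 4 | t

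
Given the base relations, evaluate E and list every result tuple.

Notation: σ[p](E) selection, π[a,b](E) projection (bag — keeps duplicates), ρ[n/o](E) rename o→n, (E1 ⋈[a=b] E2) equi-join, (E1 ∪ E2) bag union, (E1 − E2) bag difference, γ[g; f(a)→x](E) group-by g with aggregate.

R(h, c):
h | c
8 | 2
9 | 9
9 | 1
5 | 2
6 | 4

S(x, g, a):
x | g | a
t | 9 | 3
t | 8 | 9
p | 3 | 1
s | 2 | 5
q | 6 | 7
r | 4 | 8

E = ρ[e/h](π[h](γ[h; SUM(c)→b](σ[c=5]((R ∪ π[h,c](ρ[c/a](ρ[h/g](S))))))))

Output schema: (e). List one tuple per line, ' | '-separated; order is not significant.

Row counts bottom-up:
  R → 5
  S → 6
  ρ[h/g](S) → 6
  ρ[c/a](ρ[h/g](S)) → 6
  π[h,c](ρ[c/a](ρ[h/g](S))) → 6
  (R ∪ π[h,c](ρ[c/a](ρ[h/g](S)))) → 11
  σ[c=5]((R ∪ π[h,c](ρ[c/a](ρ[h/g](S))))) → 1
  γ[h; SUM(c)→b](σ[c=5]((R ∪ π[h,c](ρ[c/a](ρ[h/g](S)))))) → 1
  π[h](γ[h; SUM(c)→b](σ[c=5]((R ∪ π[h,c](ρ[c/a](ρ[h/g](S))))))) → 1
  ρ[e/h](π[h](γ[h; SUM(c)→b](σ[c=5]((R ∪ π[h,c](ρ[c/a](ρ[h/g](S)))))))) → 1

== RESULT ==
e
2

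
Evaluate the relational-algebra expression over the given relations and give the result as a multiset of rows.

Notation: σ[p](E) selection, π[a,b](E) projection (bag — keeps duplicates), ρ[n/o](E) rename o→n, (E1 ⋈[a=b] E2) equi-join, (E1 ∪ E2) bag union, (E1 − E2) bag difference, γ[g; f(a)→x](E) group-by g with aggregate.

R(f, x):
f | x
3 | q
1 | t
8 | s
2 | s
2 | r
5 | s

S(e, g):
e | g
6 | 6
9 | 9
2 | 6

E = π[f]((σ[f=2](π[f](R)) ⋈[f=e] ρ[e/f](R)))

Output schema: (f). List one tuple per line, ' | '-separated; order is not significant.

Row counts bottom-up:
  R → 6
  π[f](R) → 6
  σ[f=2](π[f](R)) → 2
  R → 6
  ρ[e/f](R) → 6
  (σ[f=2](π[f](R)) ⋈[f=e] ρ[e/f](R)) → 4
  π[f]((σ[f=2](π[f](R)) ⋈[f=e] ρ[e/f](R))) → 4

== RESULT ==
f
2
2
2
2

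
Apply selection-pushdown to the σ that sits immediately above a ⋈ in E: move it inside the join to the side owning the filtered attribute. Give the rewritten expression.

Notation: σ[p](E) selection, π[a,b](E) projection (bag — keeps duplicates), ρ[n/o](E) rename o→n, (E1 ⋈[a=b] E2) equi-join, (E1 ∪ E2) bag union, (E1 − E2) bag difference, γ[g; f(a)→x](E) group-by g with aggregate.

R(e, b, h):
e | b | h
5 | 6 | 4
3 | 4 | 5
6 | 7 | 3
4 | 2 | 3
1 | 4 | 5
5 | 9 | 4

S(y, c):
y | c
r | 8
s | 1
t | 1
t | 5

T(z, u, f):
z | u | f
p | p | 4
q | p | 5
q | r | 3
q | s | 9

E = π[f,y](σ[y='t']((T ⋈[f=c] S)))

σ filters on y, owned by the right side.
E' = π[f,y]((T ⋈[f=c] σ[y='t'](S)))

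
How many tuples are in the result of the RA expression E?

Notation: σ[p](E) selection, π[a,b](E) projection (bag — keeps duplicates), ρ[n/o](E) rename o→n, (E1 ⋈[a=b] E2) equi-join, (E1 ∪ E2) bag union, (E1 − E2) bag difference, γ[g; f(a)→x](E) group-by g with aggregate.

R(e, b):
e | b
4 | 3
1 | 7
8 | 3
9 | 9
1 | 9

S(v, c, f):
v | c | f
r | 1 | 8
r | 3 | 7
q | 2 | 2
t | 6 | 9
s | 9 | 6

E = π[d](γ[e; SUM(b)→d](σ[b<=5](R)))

Stepwise |·|:
  R → 5
  σ[b<=5](R) → 2
  γ[e; SUM(b)→d](σ[b<=5](R)) → 2
  π[d](γ[e; SUM(b)→d](σ[b<=5](R))) → 2

|E| = 2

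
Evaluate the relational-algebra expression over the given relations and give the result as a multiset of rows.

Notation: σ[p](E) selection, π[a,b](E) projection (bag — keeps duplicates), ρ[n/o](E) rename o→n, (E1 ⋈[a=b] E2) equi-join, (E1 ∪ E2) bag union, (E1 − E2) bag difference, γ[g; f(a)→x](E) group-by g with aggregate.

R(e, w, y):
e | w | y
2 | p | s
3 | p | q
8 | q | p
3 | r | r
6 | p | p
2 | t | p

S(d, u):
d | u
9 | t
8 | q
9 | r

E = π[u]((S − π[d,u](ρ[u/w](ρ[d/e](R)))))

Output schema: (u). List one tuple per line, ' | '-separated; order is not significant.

Subexpression sizes:
  S → 3
  R → 6
  ρ[d/e](R) → 6
  ρ[u/w](ρ[d/e](R)) → 6
  π[d,u](ρ[u/w](ρ[d/e](R))) → 6
  (S − π[d,u](ρ[u/w](ρ[d/e](R)))) → 2
  π[u]((S − π[d,u](ρ[u/w](ρ[d/e](R))))) → 2

== RESULT ==
u
r
t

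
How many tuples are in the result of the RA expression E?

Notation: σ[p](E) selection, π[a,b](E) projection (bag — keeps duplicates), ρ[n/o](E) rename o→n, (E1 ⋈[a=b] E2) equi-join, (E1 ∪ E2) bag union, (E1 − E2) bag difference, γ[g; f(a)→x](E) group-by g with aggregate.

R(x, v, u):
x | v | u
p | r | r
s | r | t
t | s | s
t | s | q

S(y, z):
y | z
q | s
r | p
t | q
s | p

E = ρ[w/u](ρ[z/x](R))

Row counts bottom-up:
  R → 4
  ρ[z/x](R) → 4
  ρ[w/u](ρ[z/x](R)) → 4

|E| = 4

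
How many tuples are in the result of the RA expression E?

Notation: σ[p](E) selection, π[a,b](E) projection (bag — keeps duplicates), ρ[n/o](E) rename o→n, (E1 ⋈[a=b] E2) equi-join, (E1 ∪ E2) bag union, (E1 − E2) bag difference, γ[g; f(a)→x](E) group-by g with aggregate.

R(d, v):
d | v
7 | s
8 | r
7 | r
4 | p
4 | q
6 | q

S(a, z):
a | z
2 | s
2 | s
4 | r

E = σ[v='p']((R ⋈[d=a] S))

Per-node cardinality:
  R → 6
  S → 3
  (R ⋈[d=a] S) → 2
  σ[v='p']((R ⋈[d=a] S)) → 1

|E| = 1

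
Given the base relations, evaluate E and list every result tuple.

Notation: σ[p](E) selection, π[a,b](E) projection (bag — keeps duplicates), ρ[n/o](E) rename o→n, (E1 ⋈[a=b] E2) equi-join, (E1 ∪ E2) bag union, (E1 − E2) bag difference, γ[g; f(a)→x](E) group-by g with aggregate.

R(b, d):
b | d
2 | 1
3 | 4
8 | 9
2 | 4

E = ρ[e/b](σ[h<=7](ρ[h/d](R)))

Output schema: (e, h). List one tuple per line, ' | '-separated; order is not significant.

Per-node cardinality:
  R → 4
  ρ[h/d](R) → 4
  σ[h<=7](ρ[h/d](R)) → 3
  ρ[e/b](σ[h<=7](ρ[h/d](R))) → 3

== RESULT ==
e | h
2 | 1
2 | 4
3 | 4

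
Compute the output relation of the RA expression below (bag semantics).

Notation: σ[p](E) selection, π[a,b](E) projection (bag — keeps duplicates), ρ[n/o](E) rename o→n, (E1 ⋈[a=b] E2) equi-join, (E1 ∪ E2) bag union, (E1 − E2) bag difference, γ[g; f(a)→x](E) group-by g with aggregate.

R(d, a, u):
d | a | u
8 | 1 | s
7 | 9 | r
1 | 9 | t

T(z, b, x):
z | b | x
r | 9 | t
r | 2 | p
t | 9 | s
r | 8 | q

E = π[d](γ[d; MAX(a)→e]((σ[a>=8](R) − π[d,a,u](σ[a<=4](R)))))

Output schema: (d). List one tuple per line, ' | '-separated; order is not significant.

Row counts bottom-up:
  R → 3
  σ[a>=8](R) → 2
  R → 3
  σ[a<=4](R) → 1
  π[d,a,u](σ[a<=4](R)) → 1
  (σ[a>=8](R) − π[d,a,u](σ[a<=4](R))) → 2
  γ[d; MAX(a)→e]((σ[a>=8](R) − π[d,a,u](σ[a<=4](R)))) → 2
  π[d](γ[d; MAX(a)→e]((σ[a>=8](R) − π[d,a,u](σ[a<=4](R))))) → 2

== RESULT ==
d
1
7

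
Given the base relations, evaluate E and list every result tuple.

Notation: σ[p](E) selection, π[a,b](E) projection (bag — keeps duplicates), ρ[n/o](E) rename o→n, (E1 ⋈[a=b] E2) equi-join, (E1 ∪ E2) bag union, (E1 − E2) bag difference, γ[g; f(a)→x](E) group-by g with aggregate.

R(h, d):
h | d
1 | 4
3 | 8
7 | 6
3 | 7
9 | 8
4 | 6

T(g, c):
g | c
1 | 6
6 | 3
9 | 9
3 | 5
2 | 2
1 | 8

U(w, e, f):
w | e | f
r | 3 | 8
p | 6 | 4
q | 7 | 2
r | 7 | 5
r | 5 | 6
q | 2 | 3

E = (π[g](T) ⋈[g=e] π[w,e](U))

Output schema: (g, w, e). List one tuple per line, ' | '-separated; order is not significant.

Stepwise |·|:
  T → 6
  π[g](T) → 6
  U → 6
  π[w,e](U) → 6
  (π[g](T) ⋈[g=e] π[w,e](U)) → 3

== RESULT ==
g | w | e
2 | q | 2
3 | r | 3
6 | p | 6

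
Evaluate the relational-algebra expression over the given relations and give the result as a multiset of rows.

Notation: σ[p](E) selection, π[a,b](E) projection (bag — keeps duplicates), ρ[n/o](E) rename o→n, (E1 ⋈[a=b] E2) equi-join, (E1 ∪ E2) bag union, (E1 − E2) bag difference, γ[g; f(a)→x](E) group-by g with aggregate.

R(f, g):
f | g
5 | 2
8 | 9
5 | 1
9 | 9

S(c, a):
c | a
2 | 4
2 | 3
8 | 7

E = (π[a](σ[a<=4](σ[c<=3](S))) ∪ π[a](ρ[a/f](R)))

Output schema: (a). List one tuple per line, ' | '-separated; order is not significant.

Row counts bottom-up:
  S → 3
  σ[c<=3](S) → 2
  σ[a<=4](σ[c<=3](S)) → 2
  π[a](σ[a<=4](σ[c<=3](S))) → 2
  R → 4
  ρ[a/f](R) → 4
  π[a](ρ[a/f](R)) → 4
  (π[a](σ[a<=4](σ[c<=3](S))) ∪ π[a](ρ[a/f](R))) → 6

== RESULT ==
a
3
4
5
5
8
9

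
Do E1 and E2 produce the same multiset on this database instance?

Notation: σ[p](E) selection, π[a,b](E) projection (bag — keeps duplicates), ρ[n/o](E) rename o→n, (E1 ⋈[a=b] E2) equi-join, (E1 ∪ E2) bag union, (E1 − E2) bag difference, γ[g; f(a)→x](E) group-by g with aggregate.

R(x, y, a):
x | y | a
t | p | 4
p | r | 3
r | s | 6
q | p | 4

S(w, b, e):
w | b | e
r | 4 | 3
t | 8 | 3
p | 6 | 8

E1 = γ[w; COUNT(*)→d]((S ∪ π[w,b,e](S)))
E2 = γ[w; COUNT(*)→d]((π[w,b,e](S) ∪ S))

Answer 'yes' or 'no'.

E1 row counts bottom-up:
  S → 3
  S → 3
  π[w,b,e](S) → 3
  (S ∪ π[w,b,e](S)) → 6
  γ[w; COUNT(*)→d]((S ∪ π[w,b,e](S))) → 3
E2 row counts bottom-up:
  S → 3
  π[w,b,e](S) → 3
  S → 3
  (π[w,b,e](S) ∪ S) → 6
  γ[w; COUNT(*)→d]((π[w,b,e](S) ∪ S)) → 3

E1 and E2 produce the same multiset:
w | d
p | 2
r | 2
t | 2

yes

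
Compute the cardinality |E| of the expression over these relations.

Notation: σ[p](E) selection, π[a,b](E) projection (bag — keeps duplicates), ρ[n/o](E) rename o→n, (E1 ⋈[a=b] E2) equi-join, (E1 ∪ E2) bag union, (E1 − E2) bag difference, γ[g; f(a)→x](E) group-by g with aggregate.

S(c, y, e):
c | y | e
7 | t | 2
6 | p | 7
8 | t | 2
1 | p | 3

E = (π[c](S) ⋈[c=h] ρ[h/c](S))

Per-node cardinality:
  S → 4
  π[c](S) → 4
  S → 4
  ρ[h/c](S) → 4
  (π[c](S) ⋈[c=h] ρ[h/c](S)) → 4

|E| = 4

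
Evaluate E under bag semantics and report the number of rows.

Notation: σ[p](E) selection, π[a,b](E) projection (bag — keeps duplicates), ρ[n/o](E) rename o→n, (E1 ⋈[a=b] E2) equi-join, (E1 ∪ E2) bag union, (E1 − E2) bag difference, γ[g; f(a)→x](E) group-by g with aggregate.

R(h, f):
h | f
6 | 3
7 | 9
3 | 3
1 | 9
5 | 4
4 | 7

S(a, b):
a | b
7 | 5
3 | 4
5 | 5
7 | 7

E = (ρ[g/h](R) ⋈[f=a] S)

Subexpression sizes:
  R → 6
  ρ[g/h](R) → 6
  S → 4
  (ρ[g/h](R) ⋈[f=a] S) → 4

|E| = 4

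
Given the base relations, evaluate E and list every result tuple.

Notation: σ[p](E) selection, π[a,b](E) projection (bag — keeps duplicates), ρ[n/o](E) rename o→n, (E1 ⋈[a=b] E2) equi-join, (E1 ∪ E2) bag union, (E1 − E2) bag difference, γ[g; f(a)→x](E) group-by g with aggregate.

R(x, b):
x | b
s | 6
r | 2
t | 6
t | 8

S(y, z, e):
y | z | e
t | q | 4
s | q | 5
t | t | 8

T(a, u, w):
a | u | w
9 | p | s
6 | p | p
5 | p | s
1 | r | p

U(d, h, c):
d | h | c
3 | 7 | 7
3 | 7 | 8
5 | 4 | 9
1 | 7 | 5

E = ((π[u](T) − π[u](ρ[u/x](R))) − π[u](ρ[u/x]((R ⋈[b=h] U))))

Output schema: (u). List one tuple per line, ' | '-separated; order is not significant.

Stepwise |·|:
  T → 4
  π[u](T) → 4
  R → 4
  ρ[u/x](R) → 4
  π[u](ρ[u/x](R)) → 4
  (π[u](T) − π[u](ρ[u/x](R))) → 3
  R → 4
  U → 4
  (R ⋈[b=h] U) → 0
  ρ[u/x]((R ⋈[b=h] U)) → 0
  π[u](ρ[u/x]((R ⋈[b=h] U))) → 0
  ((π[u](T) − π[u](ρ[u/x](R))) − π[u](ρ[u/x]((R ⋈[b=h] U)))) → 3

== RESULT ==
u
p
p
p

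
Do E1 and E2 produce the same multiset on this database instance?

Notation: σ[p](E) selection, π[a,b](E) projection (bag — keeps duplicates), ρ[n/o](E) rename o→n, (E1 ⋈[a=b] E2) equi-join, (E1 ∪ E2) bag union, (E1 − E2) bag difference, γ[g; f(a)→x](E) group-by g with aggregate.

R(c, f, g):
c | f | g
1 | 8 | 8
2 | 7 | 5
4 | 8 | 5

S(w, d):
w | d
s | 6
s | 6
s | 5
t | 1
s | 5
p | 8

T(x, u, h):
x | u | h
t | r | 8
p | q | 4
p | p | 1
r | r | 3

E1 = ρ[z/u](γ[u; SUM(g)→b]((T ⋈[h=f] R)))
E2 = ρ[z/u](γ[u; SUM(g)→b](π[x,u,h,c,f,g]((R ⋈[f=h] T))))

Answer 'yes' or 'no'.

E1 subexpression sizes:
  T → 4
  R → 3
  (T ⋈[h=f] R) → 2
  γ[u; SUM(g)→b]((T ⋈[h=f] R)) → 1
  ρ[z/u](γ[u; SUM(g)→b]((T ⋈[h=f] R))) → 1
E2 subexpression sizes:
  R → 3
  T → 4
  (R ⋈[f=h] T) → 2
  π[x,u,h,c,f,g]((R ⋈[f=h] T)) → 2
  γ[u; SUM(g)→b](π[x,u,h,c,f,g]((R ⋈[f=h] T))) → 1
  ρ[z/u](γ[u; SUM(g)→b](π[x,u,h,c,f,g]((R ⋈[f=h] T)))) → 1

E1 and E2 produce the same multiset:
z | b
r | 13

yes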